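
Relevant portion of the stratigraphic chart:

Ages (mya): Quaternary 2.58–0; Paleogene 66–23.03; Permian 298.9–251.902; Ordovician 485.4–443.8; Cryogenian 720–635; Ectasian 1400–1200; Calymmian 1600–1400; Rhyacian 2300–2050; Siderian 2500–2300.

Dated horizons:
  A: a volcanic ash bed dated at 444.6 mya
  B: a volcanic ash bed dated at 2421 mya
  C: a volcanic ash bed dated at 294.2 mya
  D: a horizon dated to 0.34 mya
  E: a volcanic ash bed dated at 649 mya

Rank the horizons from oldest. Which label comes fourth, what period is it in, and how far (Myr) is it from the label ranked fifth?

C, in the Permian; 293.86 million years to D

Larger Ma means older, so oldest first: B 2421 > E 649 > A 444.6 > C 294.2 > D 0.34.
Counting 4 along gives C (294.2 Ma); the excerpt puts that inside the Permian, 298.9–251.902 Ma.
Next in line is D (0.34 Ma), and 294.2 − 0.34 = 293.86 Myr.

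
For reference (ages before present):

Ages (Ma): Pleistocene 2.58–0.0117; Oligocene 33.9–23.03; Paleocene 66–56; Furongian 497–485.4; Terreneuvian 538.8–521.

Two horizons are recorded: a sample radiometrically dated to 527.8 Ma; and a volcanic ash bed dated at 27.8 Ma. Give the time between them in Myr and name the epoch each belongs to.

500 million years apart; the first in the Terreneuvian, the second in the Oligocene

Elapsed time: 527.8 − 27.8 = 500 Myr.
527.8 Ma lies within 538.8–521 Ma: Terreneuvian.
27.8 Ma lies within 33.9–23.03 Ma: Oligocene.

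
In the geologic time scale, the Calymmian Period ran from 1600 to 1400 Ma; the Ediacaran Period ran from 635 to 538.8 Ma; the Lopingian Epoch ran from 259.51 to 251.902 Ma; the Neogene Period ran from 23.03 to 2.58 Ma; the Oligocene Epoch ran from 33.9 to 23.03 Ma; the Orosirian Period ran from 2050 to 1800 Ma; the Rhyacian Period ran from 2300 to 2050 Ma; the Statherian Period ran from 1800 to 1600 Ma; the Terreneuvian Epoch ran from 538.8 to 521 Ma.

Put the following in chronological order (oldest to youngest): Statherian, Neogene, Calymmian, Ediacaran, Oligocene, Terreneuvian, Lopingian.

Read off each span (Ma): Statherian 1800–1600; Neogene 23.03–2.58; Calymmian 1600–1400; Ediacaran 635–538.8; Oligocene 33.9–23.03; Terreneuvian 538.8–521; Lopingian 259.51–251.902.
Larger Ma is older, so oldest→youngest is Statherian, Calymmian, Ediacaran, Terreneuvian, Lopingian, Oligocene, Neogene.

Statherian, then Calymmian, then Ediacaran, then Terreneuvian, then Lopingian, then Oligocene, then Neogene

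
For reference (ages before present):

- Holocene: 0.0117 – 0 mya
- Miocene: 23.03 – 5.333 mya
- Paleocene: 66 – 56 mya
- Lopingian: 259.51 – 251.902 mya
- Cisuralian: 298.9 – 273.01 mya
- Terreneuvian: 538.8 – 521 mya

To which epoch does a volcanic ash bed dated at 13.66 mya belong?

Miocene

13.66 Ma lies between 23.03 and 5.333 Ma, so it falls in the Miocene.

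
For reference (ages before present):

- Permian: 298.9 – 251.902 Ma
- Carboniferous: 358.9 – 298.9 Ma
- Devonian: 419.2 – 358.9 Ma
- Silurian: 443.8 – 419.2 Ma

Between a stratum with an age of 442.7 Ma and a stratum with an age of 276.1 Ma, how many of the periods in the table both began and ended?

The older date is 442.7 Ma and the younger is 276.1 Ma.
Periods with start < 442.7 and end > 276.1 Ma: Devonian (419.2–358.9), Carboniferous (358.9–298.9).
That is 2 complete periods.

2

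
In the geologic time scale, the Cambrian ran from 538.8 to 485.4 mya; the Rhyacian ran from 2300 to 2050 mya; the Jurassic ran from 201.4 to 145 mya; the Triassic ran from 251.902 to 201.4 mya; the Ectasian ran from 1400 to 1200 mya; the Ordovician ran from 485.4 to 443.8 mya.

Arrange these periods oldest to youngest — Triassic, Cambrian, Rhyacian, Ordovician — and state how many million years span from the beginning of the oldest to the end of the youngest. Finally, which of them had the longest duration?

Rhyacian → Cambrian → Ordovician → Triassic; total span 2098.6 Myr; longest is Rhyacian

Start ages (Ma): Rhyacian 2300, Cambrian 538.8, Ordovician 485.4, Triassic 251.902.
Ordered oldest to youngest: Rhyacian, Cambrian, Ordovician, Triassic.
Span = 2300 − 201.4 = 2098.6 Myr.
Durations: Rhyacian 250, Cambrian 53.4, Triassic 50.502, Ordovician 41.6 → longest is Rhyacian (250 Myr).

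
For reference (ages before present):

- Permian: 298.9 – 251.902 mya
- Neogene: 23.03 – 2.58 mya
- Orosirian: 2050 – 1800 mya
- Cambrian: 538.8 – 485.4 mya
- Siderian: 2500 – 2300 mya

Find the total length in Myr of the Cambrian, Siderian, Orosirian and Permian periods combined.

550.398 million years

Duration is start − end for each: (538.8 − 485.4) + (2500 − 2300) + (2050 − 1800) + (298.9 − 251.902).
That is 53.4 + 200 + 250 + 46.998, which totals 550.398 million years.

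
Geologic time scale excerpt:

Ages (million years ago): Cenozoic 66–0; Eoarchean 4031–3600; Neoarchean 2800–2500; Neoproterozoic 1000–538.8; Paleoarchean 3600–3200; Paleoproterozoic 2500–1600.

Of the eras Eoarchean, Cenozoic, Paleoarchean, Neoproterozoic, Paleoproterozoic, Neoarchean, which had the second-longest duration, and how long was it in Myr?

Durations: Eoarchean 431; Cenozoic 66; Paleoarchean 400; Neoproterozoic 461.2; Paleoproterozoic 900; Neoarchean 300 Myr.
Sorted longest-first: Paleoproterozoic (900), Neoproterozoic (461.2), Eoarchean (431), Paleoarchean (400), Neoarchean (300), Cenozoic (66).
The second longest is Neoproterozoic at 461.2 Myr.

Neoproterozoic, 461.2 million years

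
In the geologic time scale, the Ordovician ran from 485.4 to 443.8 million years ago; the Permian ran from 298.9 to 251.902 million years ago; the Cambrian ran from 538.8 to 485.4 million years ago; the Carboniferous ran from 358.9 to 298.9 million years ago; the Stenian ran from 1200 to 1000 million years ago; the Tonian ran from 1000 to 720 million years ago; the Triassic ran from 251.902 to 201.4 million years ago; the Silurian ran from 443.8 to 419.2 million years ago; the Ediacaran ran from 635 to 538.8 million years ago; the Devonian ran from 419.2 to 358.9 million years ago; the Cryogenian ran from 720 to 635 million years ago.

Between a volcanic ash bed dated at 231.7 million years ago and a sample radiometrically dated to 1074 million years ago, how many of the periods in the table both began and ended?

1074 Ma sits inside the Stenian (1200–1000) and 231.7 Ma inside the Triassic (251.902–201.4); neither of those is wholly between the two dates.
The listed periods lying completely between them are Tonian, Cryogenian, Ediacaran, Cambrian, Ordovician, Silurian, Devonian, Carboniferous, Permian — 9 in all.

9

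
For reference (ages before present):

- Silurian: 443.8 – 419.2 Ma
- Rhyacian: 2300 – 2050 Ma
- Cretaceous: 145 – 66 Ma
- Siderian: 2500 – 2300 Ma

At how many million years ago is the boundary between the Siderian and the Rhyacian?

2300 Ma

The Siderian ends and the Rhyacian begins at 2300 Ma.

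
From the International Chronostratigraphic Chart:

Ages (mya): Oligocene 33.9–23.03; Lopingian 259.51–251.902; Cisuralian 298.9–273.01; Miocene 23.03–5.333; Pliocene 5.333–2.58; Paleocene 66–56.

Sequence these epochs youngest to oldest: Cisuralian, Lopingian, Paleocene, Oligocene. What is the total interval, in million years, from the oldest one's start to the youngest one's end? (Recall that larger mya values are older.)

Oligocene, Paleocene, Lopingian, Cisuralian; total span 275.87 Myr

Start ages (Ma): Cisuralian 298.9, Lopingian 259.51, Paleocene 66, Oligocene 33.9.
Ordered youngest to oldest: Oligocene, Paleocene, Lopingian, Cisuralian.
Span = 298.9 − 23.03 = 275.87 Myr.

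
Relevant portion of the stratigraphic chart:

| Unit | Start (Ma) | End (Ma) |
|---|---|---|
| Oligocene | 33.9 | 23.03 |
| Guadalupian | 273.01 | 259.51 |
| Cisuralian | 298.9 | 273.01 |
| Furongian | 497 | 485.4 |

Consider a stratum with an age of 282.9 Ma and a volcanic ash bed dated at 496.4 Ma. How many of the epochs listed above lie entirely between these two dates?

The older date is 496.4 Ma and the younger is 282.9 Ma.
No epoch both begins after 496.4 Ma and ends before 282.9 Ma, so the count is 0.

0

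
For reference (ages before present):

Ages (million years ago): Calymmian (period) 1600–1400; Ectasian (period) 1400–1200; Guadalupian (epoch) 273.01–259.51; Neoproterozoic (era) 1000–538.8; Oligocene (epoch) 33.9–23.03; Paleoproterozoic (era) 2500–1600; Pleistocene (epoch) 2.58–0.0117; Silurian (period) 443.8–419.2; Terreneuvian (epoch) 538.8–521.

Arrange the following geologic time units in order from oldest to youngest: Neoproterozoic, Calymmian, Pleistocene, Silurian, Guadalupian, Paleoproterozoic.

Paleoproterozoic, Calymmian, Neoproterozoic, Silurian, Guadalupian, Pleistocene

Read off each span (Ma): Neoproterozoic 1000–538.8; Calymmian 1600–1400; Pleistocene 2.58–0.0117; Silurian 443.8–419.2; Guadalupian 273.01–259.51; Paleoproterozoic 2500–1600.
Larger Ma is older, so oldest→youngest is Paleoproterozoic, Calymmian, Neoproterozoic, Silurian, Guadalupian, Pleistocene.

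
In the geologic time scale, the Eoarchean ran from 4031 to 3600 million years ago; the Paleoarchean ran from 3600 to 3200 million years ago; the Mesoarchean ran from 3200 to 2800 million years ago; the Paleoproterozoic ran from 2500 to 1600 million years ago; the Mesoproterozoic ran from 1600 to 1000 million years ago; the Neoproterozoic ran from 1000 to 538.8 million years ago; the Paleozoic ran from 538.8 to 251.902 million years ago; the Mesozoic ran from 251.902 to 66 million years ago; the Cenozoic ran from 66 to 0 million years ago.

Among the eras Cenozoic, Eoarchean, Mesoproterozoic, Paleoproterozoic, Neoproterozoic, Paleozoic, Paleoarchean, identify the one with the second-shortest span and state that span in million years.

Durations: Cenozoic 66; Eoarchean 431; Mesoproterozoic 600; Paleoproterozoic 900; Neoproterozoic 461.2; Paleozoic 286.898; Paleoarchean 400 Myr.
Sorted shortest-first: Cenozoic (66), Paleozoic (286.898), Paleoarchean (400), Eoarchean (431), Neoproterozoic (461.2), Mesoproterozoic (600), Paleoproterozoic (900).
The second shortest is Paleozoic at 286.898 Myr.

Paleozoic, 286.898 million years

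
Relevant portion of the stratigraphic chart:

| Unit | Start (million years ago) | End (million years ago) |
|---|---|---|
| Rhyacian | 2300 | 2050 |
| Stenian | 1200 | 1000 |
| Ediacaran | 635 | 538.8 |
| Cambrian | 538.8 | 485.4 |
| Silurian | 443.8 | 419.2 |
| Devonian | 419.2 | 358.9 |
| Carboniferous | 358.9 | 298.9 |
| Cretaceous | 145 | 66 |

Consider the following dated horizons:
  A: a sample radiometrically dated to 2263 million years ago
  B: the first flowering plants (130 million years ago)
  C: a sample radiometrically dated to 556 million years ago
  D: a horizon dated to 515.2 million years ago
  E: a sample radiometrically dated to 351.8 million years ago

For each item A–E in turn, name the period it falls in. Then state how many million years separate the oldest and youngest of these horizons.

A — Rhyacian; B — Cretaceous; C — Ediacaran; D — Cambrian; E — Carboniferous; span 2133 million years

Match each age against the start–end ranges in the excerpt: A = 2263 Ma → Rhyacian (2300–2050); B = 130 Ma → Cretaceous (145–66); C = 556 Ma → Ediacaran (635–538.8); D = 515.2 Ma → Cambrian (538.8–485.4); E = 351.8 Ma → Carboniferous (358.9–298.9).
The largest age is 2263 Ma and the smallest is 130 Ma; their difference is 2133 Myr.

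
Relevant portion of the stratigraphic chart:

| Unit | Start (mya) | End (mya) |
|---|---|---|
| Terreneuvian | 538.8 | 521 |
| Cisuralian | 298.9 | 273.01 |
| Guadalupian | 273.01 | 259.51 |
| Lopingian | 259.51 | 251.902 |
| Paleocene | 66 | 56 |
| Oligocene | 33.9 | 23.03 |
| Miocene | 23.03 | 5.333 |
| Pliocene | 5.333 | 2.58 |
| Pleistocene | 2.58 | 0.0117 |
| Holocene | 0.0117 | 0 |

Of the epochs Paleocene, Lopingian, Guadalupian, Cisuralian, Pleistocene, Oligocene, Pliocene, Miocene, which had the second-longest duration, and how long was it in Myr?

Miocene, 17.697 million years

Durations: Paleocene 10; Lopingian 7.608; Guadalupian 13.5; Cisuralian 25.89; Pleistocene 2.5683; Oligocene 10.87; Pliocene 2.753; Miocene 17.697 Myr.
Sorted longest-first: Cisuralian (25.89), Miocene (17.697), Guadalupian (13.5), Oligocene (10.87), Paleocene (10), Lopingian (7.608), Pliocene (2.753), Pleistocene (2.5683).
The second longest is Miocene at 17.697 Myr.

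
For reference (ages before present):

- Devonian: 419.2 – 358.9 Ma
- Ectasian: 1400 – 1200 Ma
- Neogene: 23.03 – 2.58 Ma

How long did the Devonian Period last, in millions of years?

60.3 million years

419.2 − 358.9 = 60.3 million years.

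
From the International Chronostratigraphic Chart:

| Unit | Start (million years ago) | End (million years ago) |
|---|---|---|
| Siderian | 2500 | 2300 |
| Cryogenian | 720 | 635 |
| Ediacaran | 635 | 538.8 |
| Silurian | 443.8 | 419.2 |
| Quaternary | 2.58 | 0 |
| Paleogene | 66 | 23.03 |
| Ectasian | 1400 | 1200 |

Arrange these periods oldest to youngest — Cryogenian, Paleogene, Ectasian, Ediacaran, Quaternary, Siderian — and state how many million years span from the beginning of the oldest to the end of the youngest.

Siderian, Ectasian, Cryogenian, Ediacaran, Paleogene, Quaternary; total span 2500 Myr

From the excerpt: Cryogenian 720–635; Paleogene 66–23.03; Ectasian 1400–1200; Ediacaran 635–538.8; Quaternary 2.58–0; Siderian 2500–2300 (Ma).
Larger Ma is earlier, so the oldest is Siderian and the youngest is Quaternary; oldest to youngest: Siderian, Ectasian, Cryogenian, Ediacaran, Paleogene, Quaternary.
Oldest start 2500 minus youngest end 0 gives 2500 Myr overall.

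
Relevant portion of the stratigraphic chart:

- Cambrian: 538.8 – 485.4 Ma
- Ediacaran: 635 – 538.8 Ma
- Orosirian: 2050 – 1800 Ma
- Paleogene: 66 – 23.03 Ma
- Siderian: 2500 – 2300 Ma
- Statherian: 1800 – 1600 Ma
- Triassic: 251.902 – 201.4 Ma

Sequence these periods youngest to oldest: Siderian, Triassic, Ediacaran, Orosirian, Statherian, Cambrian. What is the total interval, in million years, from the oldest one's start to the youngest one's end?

From the excerpt: Siderian 2500–2300; Triassic 251.902–201.4; Ediacaran 635–538.8; Orosirian 2050–1800; Statherian 1800–1600; Cambrian 538.8–485.4 (Ma).
Larger Ma is earlier, so the oldest is Siderian and the youngest is Triassic; youngest to oldest: Triassic, Cambrian, Ediacaran, Statherian, Orosirian, Siderian.
Oldest start 2500 minus youngest end 201.4 gives 2298.6 Myr overall.

Triassic → Cambrian → Ediacaran → Statherian → Orosirian → Siderian; total span 2298.6 Myr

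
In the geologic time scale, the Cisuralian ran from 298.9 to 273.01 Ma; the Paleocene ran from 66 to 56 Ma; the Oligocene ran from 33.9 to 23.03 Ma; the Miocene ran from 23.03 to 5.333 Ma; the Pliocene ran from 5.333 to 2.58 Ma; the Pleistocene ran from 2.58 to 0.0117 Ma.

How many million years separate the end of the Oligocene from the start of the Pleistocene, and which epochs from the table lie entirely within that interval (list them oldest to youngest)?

End of Oligocene = 23.03 Ma; start of Pleistocene = 2.58 Ma.
Gap = 23.03 − 2.58 = 20.45 Myr.
Epochs wholly inside 23.03–2.58 Ma: Miocene (23.03–5.333), Pliocene (5.333–2.58).

20.45 million years; Miocene, Pliocene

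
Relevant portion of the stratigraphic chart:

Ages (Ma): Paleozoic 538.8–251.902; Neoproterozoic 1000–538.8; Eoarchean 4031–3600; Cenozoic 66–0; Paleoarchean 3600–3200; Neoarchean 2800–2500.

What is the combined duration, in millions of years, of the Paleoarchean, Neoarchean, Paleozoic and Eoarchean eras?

1417.898 million years

Duration is start − end for each: (3600 − 3200) + (2800 − 2500) + (538.8 − 251.902) + (4031 − 3600).
That is 400 + 300 + 286.898 + 431, which totals 1417.898 million years.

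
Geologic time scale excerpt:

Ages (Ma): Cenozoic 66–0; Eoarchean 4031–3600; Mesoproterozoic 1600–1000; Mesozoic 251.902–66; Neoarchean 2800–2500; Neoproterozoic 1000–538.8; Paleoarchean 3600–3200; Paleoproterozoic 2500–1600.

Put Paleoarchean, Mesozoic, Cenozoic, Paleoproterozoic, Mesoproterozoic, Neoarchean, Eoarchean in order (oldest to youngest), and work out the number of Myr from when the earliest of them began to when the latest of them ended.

From the excerpt: Paleoarchean 3600–3200; Mesozoic 251.902–66; Cenozoic 66–0; Paleoproterozoic 2500–1600; Mesoproterozoic 1600–1000; Neoarchean 2800–2500; Eoarchean 4031–3600 (Ma).
Larger Ma is earlier, so the oldest is Eoarchean and the youngest is Cenozoic; oldest to youngest: Eoarchean, Paleoarchean, Neoarchean, Paleoproterozoic, Mesoproterozoic, Mesozoic, Cenozoic.
Oldest start 4031 minus youngest end 0 gives 4031 Myr overall.

Eoarchean, Paleoarchean, Neoarchean, Paleoproterozoic, Mesoproterozoic, Mesozoic, Cenozoic; total span 4031 Myr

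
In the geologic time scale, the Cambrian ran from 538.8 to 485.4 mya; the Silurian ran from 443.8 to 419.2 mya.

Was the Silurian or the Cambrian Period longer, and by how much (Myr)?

Cambrian, by 28.8 million years

Silurian: 443.8 − 419.2 = 24.6 Myr.
Cambrian: 538.8 − 485.4 = 53.4 Myr.
Difference: 53.4 − 24.6 = 28.8 Myr, so the Cambrian was longer.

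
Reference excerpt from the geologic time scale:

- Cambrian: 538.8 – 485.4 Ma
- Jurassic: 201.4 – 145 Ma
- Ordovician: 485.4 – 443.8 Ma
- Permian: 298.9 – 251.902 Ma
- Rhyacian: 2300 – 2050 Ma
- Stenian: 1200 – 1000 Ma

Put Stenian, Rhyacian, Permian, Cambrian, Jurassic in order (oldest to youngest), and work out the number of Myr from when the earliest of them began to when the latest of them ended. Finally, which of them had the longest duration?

Start ages (Ma): Rhyacian 2300, Stenian 1200, Cambrian 538.8, Permian 298.9, Jurassic 201.4.
Ordered oldest to youngest: Rhyacian, Stenian, Cambrian, Permian, Jurassic.
Span = 2300 − 145 = 2155 Myr.
Durations: Rhyacian 250, Cambrian 53.4, Stenian 200, Jurassic 56.4, Permian 46.998 → longest is Rhyacian (250 Myr).

Rhyacian, Stenian, Cambrian, Permian, Jurassic; total span 2155 Myr; longest is Rhyacian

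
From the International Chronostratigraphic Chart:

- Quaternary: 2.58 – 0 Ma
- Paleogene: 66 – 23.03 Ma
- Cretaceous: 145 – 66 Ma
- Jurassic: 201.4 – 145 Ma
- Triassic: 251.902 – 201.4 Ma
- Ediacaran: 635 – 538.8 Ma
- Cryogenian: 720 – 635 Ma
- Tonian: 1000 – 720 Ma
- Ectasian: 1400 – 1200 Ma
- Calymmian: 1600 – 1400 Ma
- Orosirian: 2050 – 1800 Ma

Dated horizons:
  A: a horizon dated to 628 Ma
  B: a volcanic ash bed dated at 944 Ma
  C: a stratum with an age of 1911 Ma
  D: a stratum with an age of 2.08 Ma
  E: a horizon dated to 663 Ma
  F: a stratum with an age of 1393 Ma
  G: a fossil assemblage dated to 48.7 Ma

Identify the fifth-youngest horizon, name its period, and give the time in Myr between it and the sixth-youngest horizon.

B, in the Tonian; 449 million years to F

Sorted youngest-first by Ma: D (2.08), G (48.7), A (628), E (663), B (944), F (1393), C (1911).
The fifth youngest is B at 944 Ma, which lies in 1000–720 Ma: the Tonian.
The sixth youngest is F at 1393 Ma; separation = |944 − 1393| = 449 Myr.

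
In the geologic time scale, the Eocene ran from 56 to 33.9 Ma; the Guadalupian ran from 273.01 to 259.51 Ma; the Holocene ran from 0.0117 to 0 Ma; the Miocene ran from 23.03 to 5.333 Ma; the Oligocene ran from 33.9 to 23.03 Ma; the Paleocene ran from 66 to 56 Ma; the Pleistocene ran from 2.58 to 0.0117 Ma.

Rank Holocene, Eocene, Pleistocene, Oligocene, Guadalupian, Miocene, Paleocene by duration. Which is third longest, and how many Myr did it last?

Start − end for each: Holocene 0.0117 − 0 = 0.0117; Eocene 56 − 33.9 = 22.1; Pleistocene 2.58 − 0.0117 = 2.5683; Oligocene 33.9 − 23.03 = 10.87; Guadalupian 273.01 − 259.51 = 13.5; Miocene 23.03 − 5.333 = 17.697; Paleocene 66 − 56 = 10.
Ranking these from longest: Eocene > Miocene > Guadalupian > Oligocene > Paleocene > Pleistocene > Holocene.
Position 3 in that ranking is Guadalupian, which lasted 13.5 Myr.

Guadalupian, 13.5 million years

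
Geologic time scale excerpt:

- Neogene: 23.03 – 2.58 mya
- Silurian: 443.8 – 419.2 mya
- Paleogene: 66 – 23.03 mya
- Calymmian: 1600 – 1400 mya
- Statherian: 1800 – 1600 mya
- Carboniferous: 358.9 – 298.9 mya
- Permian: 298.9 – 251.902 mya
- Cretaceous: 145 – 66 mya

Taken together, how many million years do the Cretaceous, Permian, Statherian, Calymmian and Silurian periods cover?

Each duration: Cretaceous = 79; Permian = 46.998; Statherian = 200; Calymmian = 200; Silurian = 24.6.
Sum: 79 + 46.998 + 200 + 200 + 24.6 = 550.598 Myr.

550.598 million years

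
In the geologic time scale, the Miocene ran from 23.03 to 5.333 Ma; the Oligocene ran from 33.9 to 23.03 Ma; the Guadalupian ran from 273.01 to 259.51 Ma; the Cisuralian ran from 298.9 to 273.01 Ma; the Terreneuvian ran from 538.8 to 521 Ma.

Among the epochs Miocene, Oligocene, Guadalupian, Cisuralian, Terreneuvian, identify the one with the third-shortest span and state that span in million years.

Durations: Miocene 17.697; Oligocene 10.87; Guadalupian 13.5; Cisuralian 25.89; Terreneuvian 17.8 Myr.
Sorted shortest-first: Oligocene (10.87), Guadalupian (13.5), Miocene (17.697), Terreneuvian (17.8), Cisuralian (25.89).
The third shortest is Miocene at 17.697 Myr.

Miocene, 17.697 million years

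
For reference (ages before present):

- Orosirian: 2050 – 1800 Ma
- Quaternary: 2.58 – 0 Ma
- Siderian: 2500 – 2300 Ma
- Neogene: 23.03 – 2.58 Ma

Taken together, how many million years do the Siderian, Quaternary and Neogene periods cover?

Each duration: Siderian = 200; Quaternary = 2.58; Neogene = 20.45.
Sum: 200 + 2.58 + 20.45 = 223.03 Myr.

223.03 million years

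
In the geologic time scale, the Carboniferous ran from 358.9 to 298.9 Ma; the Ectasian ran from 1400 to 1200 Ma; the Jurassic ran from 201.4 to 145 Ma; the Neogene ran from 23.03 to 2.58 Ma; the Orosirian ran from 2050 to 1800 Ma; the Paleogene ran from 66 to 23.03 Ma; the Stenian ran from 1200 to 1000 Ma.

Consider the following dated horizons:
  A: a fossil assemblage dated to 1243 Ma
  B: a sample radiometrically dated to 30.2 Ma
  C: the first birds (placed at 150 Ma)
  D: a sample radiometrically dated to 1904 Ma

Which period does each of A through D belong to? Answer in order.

Match each age against the start–end ranges in the excerpt: A = 1243 Ma → Ectasian (1400–1200); B = 30.2 Ma → Paleogene (66–23.03); C = 150 Ma → Jurassic (201.4–145); D = 1904 Ma → Orosirian (2050–1800).

A — Ectasian; B — Paleogene; C — Jurassic; D — Orosirian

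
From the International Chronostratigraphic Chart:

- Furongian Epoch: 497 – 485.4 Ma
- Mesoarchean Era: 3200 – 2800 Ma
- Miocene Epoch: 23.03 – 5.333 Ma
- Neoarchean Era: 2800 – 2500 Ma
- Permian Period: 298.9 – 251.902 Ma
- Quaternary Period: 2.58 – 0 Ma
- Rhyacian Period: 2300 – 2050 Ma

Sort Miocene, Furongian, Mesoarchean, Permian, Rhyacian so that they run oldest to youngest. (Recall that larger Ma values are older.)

Mesoarchean → Rhyacian → Furongian → Permian → Miocene

Read off each span (Ma): Miocene 23.03–5.333; Furongian 497–485.4; Mesoarchean 3200–2800; Permian 298.9–251.902; Rhyacian 2300–2050.
Larger Ma is older, so oldest→youngest is Mesoarchean, Rhyacian, Furongian, Permian, Miocene.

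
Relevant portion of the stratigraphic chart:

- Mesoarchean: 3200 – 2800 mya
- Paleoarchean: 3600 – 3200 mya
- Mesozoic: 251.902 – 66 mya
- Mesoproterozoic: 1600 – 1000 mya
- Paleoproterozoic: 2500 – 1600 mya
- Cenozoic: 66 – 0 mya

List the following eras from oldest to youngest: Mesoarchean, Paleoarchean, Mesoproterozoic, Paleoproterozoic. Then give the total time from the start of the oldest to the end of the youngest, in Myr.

Paleoarchean, Mesoarchean, Paleoproterozoic, Mesoproterozoic; total span 2600 Myr

Start ages (Ma): Paleoarchean 3600, Mesoarchean 3200, Paleoproterozoic 2500, Mesoproterozoic 1600.
Ordered oldest to youngest: Paleoarchean, Mesoarchean, Paleoproterozoic, Mesoproterozoic.
Span = 3600 − 1000 = 2600 Myr.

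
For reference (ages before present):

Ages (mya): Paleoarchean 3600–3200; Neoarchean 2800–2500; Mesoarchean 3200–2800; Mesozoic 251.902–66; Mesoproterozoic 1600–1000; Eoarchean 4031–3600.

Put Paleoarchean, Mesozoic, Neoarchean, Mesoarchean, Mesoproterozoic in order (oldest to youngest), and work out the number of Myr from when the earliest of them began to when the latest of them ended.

Start ages (Ma): Paleoarchean 3600, Mesoarchean 3200, Neoarchean 2800, Mesoproterozoic 1600, Mesozoic 251.902.
Ordered oldest to youngest: Paleoarchean, Mesoarchean, Neoarchean, Mesoproterozoic, Mesozoic.
Span = 3600 − 66 = 3534 Myr.

Paleoarchean, Mesoarchean, Neoarchean, Mesoproterozoic, Mesozoic; total span 3534 Myr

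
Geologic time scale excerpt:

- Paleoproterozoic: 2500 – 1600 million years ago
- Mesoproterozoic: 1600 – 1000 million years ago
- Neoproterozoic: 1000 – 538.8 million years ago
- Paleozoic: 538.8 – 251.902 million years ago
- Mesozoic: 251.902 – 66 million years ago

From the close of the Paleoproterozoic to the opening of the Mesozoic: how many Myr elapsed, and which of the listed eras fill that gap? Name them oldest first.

1348.098 million years; Mesoproterozoic, Neoproterozoic, Paleozoic

The Paleoproterozoic closes at 1600 Ma and the Mesozoic opens at 251.902 Ma, so the interval is 1600 − 251.902 = 1348.098 Myr.
An era fits inside if it starts at or after 1600 Ma and ends at or before 251.902 Ma; oldest first that gives Mesoproterozoic, Neoproterozoic, Paleozoic.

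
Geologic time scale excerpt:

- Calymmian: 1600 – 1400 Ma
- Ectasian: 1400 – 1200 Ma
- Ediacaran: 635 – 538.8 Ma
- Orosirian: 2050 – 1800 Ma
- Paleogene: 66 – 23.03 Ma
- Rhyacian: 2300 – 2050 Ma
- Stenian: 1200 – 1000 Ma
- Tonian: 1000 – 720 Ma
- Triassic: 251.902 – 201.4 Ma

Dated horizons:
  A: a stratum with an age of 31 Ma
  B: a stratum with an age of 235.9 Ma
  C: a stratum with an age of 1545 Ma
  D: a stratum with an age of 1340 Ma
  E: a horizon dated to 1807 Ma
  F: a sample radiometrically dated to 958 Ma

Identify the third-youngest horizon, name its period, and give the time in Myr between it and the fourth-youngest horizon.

Sorted youngest-first by Ma: A (31), B (235.9), F (958), D (1340), C (1545), E (1807).
The third youngest is F at 958 Ma, which lies in 1000–720 Ma: the Tonian.
The fourth youngest is D at 1340 Ma; separation = |958 − 1340| = 382 Myr.

F, in the Tonian; 382 million years to D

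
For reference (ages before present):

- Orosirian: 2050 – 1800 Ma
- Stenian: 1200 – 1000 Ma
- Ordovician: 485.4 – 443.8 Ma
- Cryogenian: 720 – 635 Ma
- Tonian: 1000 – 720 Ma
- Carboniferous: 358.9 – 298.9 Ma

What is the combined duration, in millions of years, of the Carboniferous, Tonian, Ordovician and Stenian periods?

Each duration: Carboniferous = 60; Tonian = 280; Ordovician = 41.6; Stenian = 200.
Sum: 60 + 280 + 41.6 + 200 = 581.6 Myr.

581.6 million years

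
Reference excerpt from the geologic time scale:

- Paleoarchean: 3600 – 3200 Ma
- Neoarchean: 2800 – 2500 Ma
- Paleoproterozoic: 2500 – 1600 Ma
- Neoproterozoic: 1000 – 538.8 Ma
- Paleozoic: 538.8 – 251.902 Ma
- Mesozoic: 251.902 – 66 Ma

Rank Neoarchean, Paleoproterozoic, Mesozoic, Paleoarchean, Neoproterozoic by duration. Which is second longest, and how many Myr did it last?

Neoproterozoic, 461.2 million years

Start − end for each: Neoarchean 2800 − 2500 = 300; Paleoproterozoic 2500 − 1600 = 900; Mesozoic 251.902 − 66 = 185.902; Paleoarchean 3600 − 3200 = 400; Neoproterozoic 1000 − 538.8 = 461.2.
Ranking these from longest: Paleoproterozoic > Neoproterozoic > Paleoarchean > Neoarchean > Mesozoic.
Position 2 in that ranking is Neoproterozoic, which lasted 461.2 Myr.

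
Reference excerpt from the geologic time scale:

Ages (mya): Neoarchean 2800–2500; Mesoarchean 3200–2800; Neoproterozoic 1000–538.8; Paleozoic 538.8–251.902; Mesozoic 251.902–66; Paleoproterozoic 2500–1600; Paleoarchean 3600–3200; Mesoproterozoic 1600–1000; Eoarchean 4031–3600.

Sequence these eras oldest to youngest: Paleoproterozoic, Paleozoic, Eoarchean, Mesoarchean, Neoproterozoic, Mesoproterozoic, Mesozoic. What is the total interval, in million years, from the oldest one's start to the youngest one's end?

Start ages (Ma): Eoarchean 4031, Mesoarchean 3200, Paleoproterozoic 2500, Mesoproterozoic 1600, Neoproterozoic 1000, Paleozoic 538.8, Mesozoic 251.902.
Ordered oldest to youngest: Eoarchean, Mesoarchean, Paleoproterozoic, Mesoproterozoic, Neoproterozoic, Paleozoic, Mesozoic.
Span = 4031 − 66 = 3965 Myr.

Eoarchean, Mesoarchean, Paleoproterozoic, Mesoproterozoic, Neoproterozoic, Paleozoic, Mesozoic; total span 3965 Myr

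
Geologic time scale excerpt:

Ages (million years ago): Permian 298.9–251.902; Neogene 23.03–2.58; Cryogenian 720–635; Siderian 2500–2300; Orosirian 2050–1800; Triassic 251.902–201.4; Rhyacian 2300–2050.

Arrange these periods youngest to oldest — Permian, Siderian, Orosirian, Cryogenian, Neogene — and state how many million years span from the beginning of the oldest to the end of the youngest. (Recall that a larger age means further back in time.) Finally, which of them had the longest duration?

From the excerpt: Permian 298.9–251.902; Siderian 2500–2300; Orosirian 2050–1800; Cryogenian 720–635; Neogene 23.03–2.58 (Ma).
Larger Ma is earlier, so the oldest is Siderian and the youngest is Neogene; youngest to oldest: Neogene, Permian, Cryogenian, Orosirian, Siderian.
Oldest start 2500 minus youngest end 2.58 gives 2497.42 Myr overall.
Individual lengths (start − end): Orosirian 250; Cryogenian 85; Permian 46.998; Neogene 20.45; Siderian 200. The largest is Orosirian at 250 Myr.

Neogene, Permian, Cryogenian, Orosirian, Siderian; total span 2497.42 Myr; longest is Orosirian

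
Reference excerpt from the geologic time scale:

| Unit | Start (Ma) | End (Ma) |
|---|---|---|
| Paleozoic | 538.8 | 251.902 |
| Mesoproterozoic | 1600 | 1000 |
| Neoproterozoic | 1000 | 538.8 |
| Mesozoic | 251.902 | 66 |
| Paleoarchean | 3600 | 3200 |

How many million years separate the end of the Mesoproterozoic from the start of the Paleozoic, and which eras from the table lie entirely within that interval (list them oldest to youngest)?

461.2 million years; Neoproterozoic

End of Mesoproterozoic = 1000 Ma; start of Paleozoic = 538.8 Ma.
Gap = 1000 − 538.8 = 461.2 Myr.
Eras wholly inside 1000–538.8 Ma: Neoproterozoic (1000–538.8).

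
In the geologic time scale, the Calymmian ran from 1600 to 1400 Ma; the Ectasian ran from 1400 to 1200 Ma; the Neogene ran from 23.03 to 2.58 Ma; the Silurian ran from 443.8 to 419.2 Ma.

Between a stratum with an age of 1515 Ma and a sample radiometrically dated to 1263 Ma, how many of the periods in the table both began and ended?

0

Checking each listed span, none has both start < 1515 Ma and end > 1263 Ma — every period straddles one of the two dates or lies outside them — so the count is 0.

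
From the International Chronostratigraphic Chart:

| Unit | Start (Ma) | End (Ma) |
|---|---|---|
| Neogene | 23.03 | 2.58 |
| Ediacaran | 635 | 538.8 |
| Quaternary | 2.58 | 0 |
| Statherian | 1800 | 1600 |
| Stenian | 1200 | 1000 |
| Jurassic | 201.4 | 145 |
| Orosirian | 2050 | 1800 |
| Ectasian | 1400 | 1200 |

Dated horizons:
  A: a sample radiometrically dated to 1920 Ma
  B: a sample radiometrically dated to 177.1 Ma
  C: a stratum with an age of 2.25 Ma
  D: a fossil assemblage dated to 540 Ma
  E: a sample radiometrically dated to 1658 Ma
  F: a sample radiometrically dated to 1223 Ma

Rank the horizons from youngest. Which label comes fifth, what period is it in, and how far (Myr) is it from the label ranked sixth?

E, in the Statherian; 262 million years to A

Smaller Ma means younger, so youngest first: C 2.25 < B 177.1 < D 540 < F 1223 < E 1658 < A 1920.
Counting 5 along gives E (1658 Ma); the excerpt puts that inside the Statherian, 1800–1600 Ma.
Next in line is A (1920 Ma), and 1920 − 1658 = 262 Myr.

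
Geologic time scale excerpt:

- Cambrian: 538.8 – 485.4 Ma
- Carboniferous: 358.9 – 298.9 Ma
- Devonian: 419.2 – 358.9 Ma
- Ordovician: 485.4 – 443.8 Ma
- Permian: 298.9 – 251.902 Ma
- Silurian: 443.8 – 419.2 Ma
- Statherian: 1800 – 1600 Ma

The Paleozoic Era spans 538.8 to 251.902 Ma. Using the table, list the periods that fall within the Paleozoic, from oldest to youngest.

Periods with both bounds inside 538.8–251.902 Ma: Cambrian (538.8–485.4), Ordovician (485.4–443.8), Silurian (443.8–419.2), Devonian (419.2–358.9), Carboniferous (358.9–298.9), Permian (298.9–251.902).

Cambrian, Ordovician, Silurian, Devonian, Carboniferous, Permian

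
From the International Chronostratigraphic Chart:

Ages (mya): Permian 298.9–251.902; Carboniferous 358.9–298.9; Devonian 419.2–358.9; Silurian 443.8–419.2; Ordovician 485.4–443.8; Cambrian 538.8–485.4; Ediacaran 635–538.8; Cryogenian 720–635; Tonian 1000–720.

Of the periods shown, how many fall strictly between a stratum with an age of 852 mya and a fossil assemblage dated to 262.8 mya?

7

852 Ma sits inside the Tonian (1000–720) and 262.8 Ma inside the Permian (298.9–251.902); neither of those is wholly between the two dates.
The listed periods lying completely between them are Cryogenian, Ediacaran, Cambrian, Ordovician, Silurian, Devonian, Carboniferous — 7 in all.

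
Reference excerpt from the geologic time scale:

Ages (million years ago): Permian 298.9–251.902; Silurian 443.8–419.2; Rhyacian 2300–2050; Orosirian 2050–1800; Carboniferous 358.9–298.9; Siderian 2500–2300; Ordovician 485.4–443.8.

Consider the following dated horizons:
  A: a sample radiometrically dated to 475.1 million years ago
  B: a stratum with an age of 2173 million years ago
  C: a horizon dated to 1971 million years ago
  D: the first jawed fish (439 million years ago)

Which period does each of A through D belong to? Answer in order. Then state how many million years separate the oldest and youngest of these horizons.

A — Ordovician; B — Rhyacian; C — Orosirian; D — Silurian; span 1734 million years

Match each age against the start–end ranges in the excerpt: A = 475.1 Ma → Ordovician (485.4–443.8); B = 2173 Ma → Rhyacian (2300–2050); C = 1971 Ma → Orosirian (2050–1800); D = 439 Ma → Silurian (443.8–419.2).
The largest age is 2173 Ma and the smallest is 439 Ma; their difference is 1734 Myr.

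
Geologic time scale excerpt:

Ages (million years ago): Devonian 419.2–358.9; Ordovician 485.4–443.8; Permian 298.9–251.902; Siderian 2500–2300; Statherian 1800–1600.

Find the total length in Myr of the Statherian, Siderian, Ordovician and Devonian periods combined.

501.9 million years

Duration is start − end for each: (1800 − 1600) + (2500 − 2300) + (485.4 − 443.8) + (419.2 − 358.9).
That is 200 + 200 + 41.6 + 60.3, which totals 501.9 million years.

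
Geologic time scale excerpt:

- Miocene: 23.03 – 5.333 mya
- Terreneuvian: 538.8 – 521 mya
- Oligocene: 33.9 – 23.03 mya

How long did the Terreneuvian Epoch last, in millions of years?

538.8 − 521 = 17.8 million years.

17.8 million years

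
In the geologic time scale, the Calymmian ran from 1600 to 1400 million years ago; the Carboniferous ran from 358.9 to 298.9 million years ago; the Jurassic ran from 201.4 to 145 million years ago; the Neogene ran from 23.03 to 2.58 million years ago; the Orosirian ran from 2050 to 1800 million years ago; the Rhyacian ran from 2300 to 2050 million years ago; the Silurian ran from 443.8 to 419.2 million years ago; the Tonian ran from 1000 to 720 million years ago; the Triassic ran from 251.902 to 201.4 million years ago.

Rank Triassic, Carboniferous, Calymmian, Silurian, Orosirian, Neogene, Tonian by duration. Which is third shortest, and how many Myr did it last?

Triassic, 50.502 million years

Start − end for each: Triassic 251.902 − 201.4 = 50.502; Carboniferous 358.9 − 298.9 = 60; Calymmian 1600 − 1400 = 200; Silurian 443.8 − 419.2 = 24.6; Orosirian 2050 − 1800 = 250; Neogene 23.03 − 2.58 = 20.45; Tonian 1000 − 720 = 280.
Ranking these from shortest: Neogene < Silurian < Triassic < Carboniferous < Calymmian < Orosirian < Tonian.
Position 3 in that ranking is Triassic, which lasted 50.502 Myr.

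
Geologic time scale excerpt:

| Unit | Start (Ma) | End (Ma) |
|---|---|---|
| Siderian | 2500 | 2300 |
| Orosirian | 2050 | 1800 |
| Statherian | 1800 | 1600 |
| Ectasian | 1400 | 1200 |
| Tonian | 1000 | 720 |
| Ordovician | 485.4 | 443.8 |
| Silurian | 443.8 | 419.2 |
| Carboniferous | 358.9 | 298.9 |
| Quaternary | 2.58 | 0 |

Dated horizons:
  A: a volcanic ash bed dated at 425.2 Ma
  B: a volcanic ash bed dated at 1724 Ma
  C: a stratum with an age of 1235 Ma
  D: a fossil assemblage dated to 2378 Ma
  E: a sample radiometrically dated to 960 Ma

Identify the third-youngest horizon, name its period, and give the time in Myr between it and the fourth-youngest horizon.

C, in the Ectasian; 489 million years to B

Sorted youngest-first by Ma: A (425.2), E (960), C (1235), B (1724), D (2378).
The third youngest is C at 1235 Ma, which lies in 1400–1200 Ma: the Ectasian.
The fourth youngest is B at 1724 Ma; separation = |1235 − 1724| = 489 Myr.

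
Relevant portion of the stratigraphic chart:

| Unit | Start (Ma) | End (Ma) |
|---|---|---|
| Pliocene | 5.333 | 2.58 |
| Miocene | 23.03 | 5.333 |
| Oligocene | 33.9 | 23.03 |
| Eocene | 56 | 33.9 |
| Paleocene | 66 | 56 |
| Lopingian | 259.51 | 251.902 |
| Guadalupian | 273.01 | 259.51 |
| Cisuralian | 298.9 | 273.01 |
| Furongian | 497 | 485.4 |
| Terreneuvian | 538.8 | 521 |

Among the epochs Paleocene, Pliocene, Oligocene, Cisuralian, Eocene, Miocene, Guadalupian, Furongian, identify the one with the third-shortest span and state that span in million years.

Oligocene, 10.87 million years

Durations: Paleocene 10; Pliocene 2.753; Oligocene 10.87; Cisuralian 25.89; Eocene 22.1; Miocene 17.697; Guadalupian 13.5; Furongian 11.6 Myr.
Sorted shortest-first: Pliocene (2.753), Paleocene (10), Oligocene (10.87), Furongian (11.6), Guadalupian (13.5), Miocene (17.697), Eocene (22.1), Cisuralian (25.89).
The third shortest is Oligocene at 10.87 Myr.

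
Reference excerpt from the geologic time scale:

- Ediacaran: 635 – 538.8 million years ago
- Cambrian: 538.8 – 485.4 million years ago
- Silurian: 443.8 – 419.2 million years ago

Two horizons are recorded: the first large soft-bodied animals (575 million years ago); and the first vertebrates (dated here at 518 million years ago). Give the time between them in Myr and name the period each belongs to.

57 million years apart; the first in the Ediacaran, the second in the Cambrian

Elapsed time: 575 − 518 = 57 Myr.
575 Ma lies within 635–538.8 Ma: Ediacaran.
518 Ma lies within 538.8–485.4 Ma: Cambrian.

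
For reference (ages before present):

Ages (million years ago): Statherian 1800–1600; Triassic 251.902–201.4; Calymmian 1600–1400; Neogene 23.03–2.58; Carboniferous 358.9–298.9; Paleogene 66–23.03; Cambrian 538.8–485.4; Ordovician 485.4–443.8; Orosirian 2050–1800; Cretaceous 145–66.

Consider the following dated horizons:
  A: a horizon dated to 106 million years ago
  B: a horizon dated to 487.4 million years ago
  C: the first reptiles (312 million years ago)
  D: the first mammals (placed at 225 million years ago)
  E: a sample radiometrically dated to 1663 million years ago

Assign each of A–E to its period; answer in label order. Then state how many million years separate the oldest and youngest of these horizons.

A — Cretaceous; B — Cambrian; C — Carboniferous; D — Triassic; E — Statherian; span 1557 million years

Match each age against the start–end ranges in the excerpt: A = 106 Ma → Cretaceous (145–66); B = 487.4 Ma → Cambrian (538.8–485.4); C = 312 Ma → Carboniferous (358.9–298.9); D = 225 Ma → Triassic (251.902–201.4); E = 1663 Ma → Statherian (1800–1600).
The largest age is 1663 Ma and the smallest is 106 Ma; their difference is 1557 Myr.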